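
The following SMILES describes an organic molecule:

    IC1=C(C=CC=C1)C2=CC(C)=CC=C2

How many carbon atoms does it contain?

13

Count every carbon token in the SMILES (each C, including those in ring-closure positions and inside branches).
Carbon count: 13.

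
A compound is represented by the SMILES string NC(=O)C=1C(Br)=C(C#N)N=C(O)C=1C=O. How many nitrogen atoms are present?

Scan the SMILES for N atoms (remember two-letter symbols like Cl and Br are single atoms).
Nitrogen count: 3.

3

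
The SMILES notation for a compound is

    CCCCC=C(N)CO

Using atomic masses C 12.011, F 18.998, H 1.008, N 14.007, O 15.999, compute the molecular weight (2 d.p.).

129.20 g/mol

First, the molecular formula is C7H15NO (counting implicit H from valence).
  C: 7 × 12.011 = 84.077
  H: 15 × 1.008 = 15.120
  N: 1 × 14.007 = 14.007
  O: 1 × 15.999 = 15.999
Sum: 7×12.011 + 15×1.008 + 1×14.007 + 1×15.999 = 129.203 → 129.20 g/mol.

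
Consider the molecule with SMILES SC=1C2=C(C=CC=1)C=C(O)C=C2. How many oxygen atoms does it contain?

Scan the SMILES for O atoms (remember two-letter symbols like Cl and Br are single atoms).
Oxygen count: 1.

1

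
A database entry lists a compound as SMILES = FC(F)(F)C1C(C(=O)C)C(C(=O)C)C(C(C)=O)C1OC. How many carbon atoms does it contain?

13

Count every carbon token in the SMILES (each C, including those in ring-closure positions and inside branches).
Carbon count: 13.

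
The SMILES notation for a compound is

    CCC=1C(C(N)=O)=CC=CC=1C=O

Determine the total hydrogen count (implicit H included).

11

Walk through each heavy atom and fill implicit hydrogens from standard valence (C 4, N 3, O 2, S 2, halogen 1):
  atom 1: C, bond orders sum to 1 (valence 4) → 3 H
  atom 2: C, bond orders sum to 2 (valence 4) → 2 H
  atom 3: C, bond orders sum to 4 (valence 4) → 0 H
  atom 4: C, bond orders sum to 4 (valence 4) → 0 H
  atom 5: C, bond orders sum to 4 (valence 4) → 0 H
  atom 6: N, bond orders sum to 1 (valence 3) → 2 H
  atom 7: O, bond orders sum to 2 (valence 2) → 0 H
  atom 8: C, bond orders sum to 3 (valence 4) → 1 H
  atom 9: C, bond orders sum to 3 (valence 4) → 1 H
  atom 10: C, bond orders sum to 3 (valence 4) → 1 H
  atom 11: C, bond orders sum to 4 (valence 4) → 0 H
  atom 12: C, bond orders sum to 3 (valence 4) → 1 H
  atom 13: O, bond orders sum to 2 (valence 2) → 0 H
Total hydrogens: 11.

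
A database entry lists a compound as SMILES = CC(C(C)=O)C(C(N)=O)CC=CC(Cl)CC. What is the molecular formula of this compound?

C12H20ClNO2

Walk through each heavy atom and fill implicit hydrogens from standard valence (C 4, N 3, O 2, S 2, halogen 1):
  atom 1: C, bond orders sum to 1 (valence 4) → 3 H
  atom 2: C, bond orders sum to 3 (valence 4) → 1 H
  atom 3: C, bond orders sum to 4 (valence 4) → 0 H
  atom 4: C, bond orders sum to 1 (valence 4) → 3 H
  atom 5: O, bond orders sum to 2 (valence 2) → 0 H
  atom 6: C, bond orders sum to 3 (valence 4) → 1 H
  atom 7: C, bond orders sum to 4 (valence 4) → 0 H
  atom 8: N, bond orders sum to 1 (valence 3) → 2 H
  atom 9: O, bond orders sum to 2 (valence 2) → 0 H
  atom 10: C, bond orders sum to 2 (valence 4) → 2 H
  atom 11: C, bond orders sum to 3 (valence 4) → 1 H
  atom 12: C, bond orders sum to 3 (valence 4) → 1 H
  atom 13: C, bond orders sum to 3 (valence 4) → 1 H
  atom 14: Cl (halogen, monovalent) → 0 H
  atom 15: C, bond orders sum to 2 (valence 4) → 2 H
  atom 16: C, bond orders sum to 1 (valence 4) → 3 H
Totals → C:12, H:20, Cl:1, N:1, O:2.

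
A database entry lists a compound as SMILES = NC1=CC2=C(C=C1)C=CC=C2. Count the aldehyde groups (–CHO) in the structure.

Scan the SMILES for the aldehyde motif — none present.
Groups that are present: 1 primary amine.

0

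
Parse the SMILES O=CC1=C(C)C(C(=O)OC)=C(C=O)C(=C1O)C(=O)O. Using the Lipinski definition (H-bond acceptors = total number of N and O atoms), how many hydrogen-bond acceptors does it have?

7

N atoms: 0; O atoms: 7.
Lipinski HBA = 0 + 7 = 7.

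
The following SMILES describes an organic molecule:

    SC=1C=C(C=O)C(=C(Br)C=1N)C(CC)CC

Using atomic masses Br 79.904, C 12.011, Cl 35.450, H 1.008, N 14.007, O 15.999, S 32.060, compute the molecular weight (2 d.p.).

302.23 g/mol

First, the molecular formula is C12H16BrNOS (counting implicit H from valence).
  Br: 1 × 79.904 = 79.904
  C: 12 × 12.011 = 144.132
  H: 16 × 1.008 = 16.128
  N: 1 × 14.007 = 14.007
  O: 1 × 15.999 = 15.999
  S: 1 × 32.060 = 32.060
Sum: 1×79.904 + 12×12.011 + 16×1.008 + 1×14.007 + 1×15.999 + 1×32.060 = 302.230 → 302.23 g/mol.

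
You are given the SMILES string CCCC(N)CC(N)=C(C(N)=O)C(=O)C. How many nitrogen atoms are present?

3

Scan the SMILES for N atoms (remember two-letter symbols like Cl and Br are single atoms).
Nitrogen count: 3.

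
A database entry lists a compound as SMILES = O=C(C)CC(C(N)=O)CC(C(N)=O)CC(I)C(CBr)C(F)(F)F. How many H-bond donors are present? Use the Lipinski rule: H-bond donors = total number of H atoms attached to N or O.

4

Donors: find every N or O and count the H atoms it carries.
  atom 1 (O): bond orders sum to 2 → 0 H
  atom 7 (N): bond orders sum to 1 → 2 H
  atom 8 (O): bond orders sum to 2 → 0 H
  atom 12 (N): bond orders sum to 1 → 2 H
  atom 13 (O): bond orders sum to 2 → 0 H
Lipinski HBD = 4.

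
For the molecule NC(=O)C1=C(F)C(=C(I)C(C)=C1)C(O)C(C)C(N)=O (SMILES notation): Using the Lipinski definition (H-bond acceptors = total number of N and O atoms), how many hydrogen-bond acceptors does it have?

5

N atoms: 2; O atoms: 3.
Lipinski HBA = 2 + 3 = 5.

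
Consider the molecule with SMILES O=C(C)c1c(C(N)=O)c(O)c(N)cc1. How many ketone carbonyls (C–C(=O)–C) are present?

The ketone motif appears at heavy-atom position 2 in the SMILES.
Other groups present: 1 amide, 1 hydroxyl, 1 primary amine.
Ketone count: 1.

1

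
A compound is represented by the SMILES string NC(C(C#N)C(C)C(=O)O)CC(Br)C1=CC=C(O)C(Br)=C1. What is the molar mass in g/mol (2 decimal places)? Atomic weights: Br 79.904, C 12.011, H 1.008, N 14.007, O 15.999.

420.10 g/mol

First, the molecular formula is C14H16Br2N2O3 (counting implicit H from valence).
  Br: 2 × 79.904 = 159.808
  C: 14 × 12.011 = 168.154
  H: 16 × 1.008 = 16.128
  N: 2 × 14.007 = 28.014
  O: 3 × 15.999 = 47.997
Sum: 2×79.904 + 14×12.011 + 16×1.008 + 2×14.007 + 3×15.999 = 420.101 → 420.10 g/mol.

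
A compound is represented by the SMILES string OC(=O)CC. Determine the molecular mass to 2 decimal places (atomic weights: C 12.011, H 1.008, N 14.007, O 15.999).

First, the molecular formula is C3H6O2 (counting implicit H from valence).
  C: 3 × 12.011 = 36.033
  H: 6 × 1.008 = 6.048
  O: 2 × 15.999 = 31.998
Sum: 3×12.011 + 6×1.008 + 2×15.999 = 74.079 → 74.08 g/mol.

74.08 g/mol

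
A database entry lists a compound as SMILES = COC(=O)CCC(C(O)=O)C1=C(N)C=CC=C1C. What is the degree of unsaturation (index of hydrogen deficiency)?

Molecular formula: C13H17NO4.
DoU = (2C + 2 + N − H − X) / 2, where X is the halogen count and O/S are ignored.
    = (2·13 + 2 + 1 − 17 − 0) / 2 = 12 / 2 = 6.

6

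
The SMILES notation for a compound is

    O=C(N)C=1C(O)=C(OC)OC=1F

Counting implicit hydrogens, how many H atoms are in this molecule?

6

Walk through each heavy atom and fill implicit hydrogens from standard valence (C 4, N 3, O 2, S 2, halogen 1):
  atom 1: O, bond orders sum to 2 (valence 2) → 0 H
  atom 2: C, bond orders sum to 4 (valence 4) → 0 H
  atom 3: N, bond orders sum to 1 (valence 3) → 2 H
  atom 4: C, bond orders sum to 4 (valence 4) → 0 H
  atom 5: C, bond orders sum to 4 (valence 4) → 0 H
  atom 6: O, bond orders sum to 1 (valence 2) → 1 H
  atom 7: C, bond orders sum to 4 (valence 4) → 0 H
  atom 8: O, bond orders sum to 2 (valence 2) → 0 H
  atom 9: C, bond orders sum to 1 (valence 4) → 3 H
  atom 10: O, bond orders sum to 2 (valence 2) → 0 H
  atom 11: C, bond orders sum to 4 (valence 4) → 0 H
  atom 12: F (halogen, monovalent) → 0 H
Total hydrogens: 6.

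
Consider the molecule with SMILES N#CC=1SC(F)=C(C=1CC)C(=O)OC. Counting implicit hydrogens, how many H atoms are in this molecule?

Walk through each heavy atom and fill implicit hydrogens from standard valence (C 4, N 3, O 2, S 2, halogen 1):
  atom 1: N, bond orders sum to 3 (valence 3) → 0 H
  atom 2: C, bond orders sum to 4 (valence 4) → 0 H
  atom 3: C, bond orders sum to 4 (valence 4) → 0 H
  atom 4: S, bond orders sum to 2 (valence 2) → 0 H
  atom 5: C, bond orders sum to 4 (valence 4) → 0 H
  atom 6: F (halogen, monovalent) → 0 H
  atom 7: C, bond orders sum to 4 (valence 4) → 0 H
  atom 8: C, bond orders sum to 4 (valence 4) → 0 H
  atom 9: C, bond orders sum to 2 (valence 4) → 2 H
  atom 10: C, bond orders sum to 1 (valence 4) → 3 H
  atom 11: C, bond orders sum to 4 (valence 4) → 0 H
  atom 12: O, bond orders sum to 2 (valence 2) → 0 H
  atom 13: O, bond orders sum to 2 (valence 2) → 0 H
  atom 14: C, bond orders sum to 1 (valence 4) → 3 H
Total hydrogens: 8.

8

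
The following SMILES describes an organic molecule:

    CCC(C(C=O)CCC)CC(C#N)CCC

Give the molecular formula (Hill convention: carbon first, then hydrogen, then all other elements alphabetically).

C14H25NO

Walk through each heavy atom and fill implicit hydrogens from standard valence (C 4, N 3, O 2, S 2, halogen 1):
  atom 1: C, bond orders sum to 1 (valence 4) → 3 H
  atom 2: C, bond orders sum to 2 (valence 4) → 2 H
  atom 3: C, bond orders sum to 3 (valence 4) → 1 H
  atom 4: C, bond orders sum to 3 (valence 4) → 1 H
  atom 5: C, bond orders sum to 3 (valence 4) → 1 H
  atom 6: O, bond orders sum to 2 (valence 2) → 0 H
  atom 7: C, bond orders sum to 2 (valence 4) → 2 H
  atom 8: C, bond orders sum to 2 (valence 4) → 2 H
  atom 9: C, bond orders sum to 1 (valence 4) → 3 H
  atom 10: C, bond orders sum to 2 (valence 4) → 2 H
  atom 11: C, bond orders sum to 3 (valence 4) → 1 H
  atom 12: C, bond orders sum to 4 (valence 4) → 0 H
  atom 13: N, bond orders sum to 3 (valence 3) → 0 H
  atom 14: C, bond orders sum to 2 (valence 4) → 2 H
  atom 15: C, bond orders sum to 2 (valence 4) → 2 H
  atom 16: C, bond orders sum to 1 (valence 4) → 3 H
Totals → C:14, H:25, N:1, O:1.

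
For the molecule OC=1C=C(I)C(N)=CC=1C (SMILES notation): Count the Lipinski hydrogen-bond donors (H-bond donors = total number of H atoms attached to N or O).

3

Donors: find every N or O and count the H atoms it carries.
  atom 1 (O): bond orders sum to 1 → 1 H
  atom 7 (N): bond orders sum to 1 → 2 H
Lipinski HBD = 3.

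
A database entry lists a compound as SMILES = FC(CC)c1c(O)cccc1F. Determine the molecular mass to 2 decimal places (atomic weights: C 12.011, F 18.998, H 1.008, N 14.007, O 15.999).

172.17 g/mol

First, the molecular formula is C9H10F2O (counting implicit H from valence).
  C: 9 × 12.011 = 108.099
  F: 2 × 18.998 = 37.996
  H: 10 × 1.008 = 10.080
  O: 1 × 15.999 = 15.999
Sum: 9×12.011 + 2×18.998 + 10×1.008 + 1×15.999 = 172.174 → 172.17 g/mol.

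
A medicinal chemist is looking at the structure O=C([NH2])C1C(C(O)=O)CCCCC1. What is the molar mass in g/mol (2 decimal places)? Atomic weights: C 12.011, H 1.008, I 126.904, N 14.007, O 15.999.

185.22 g/mol

First, the molecular formula is C9H15NO3 (counting implicit H from valence).
  C: 9 × 12.011 = 108.099
  H: 15 × 1.008 = 15.120
  N: 1 × 14.007 = 14.007
  O: 3 × 15.999 = 47.997
Sum: 9×12.011 + 15×1.008 + 1×14.007 + 3×15.999 = 185.223 → 185.22 g/mol.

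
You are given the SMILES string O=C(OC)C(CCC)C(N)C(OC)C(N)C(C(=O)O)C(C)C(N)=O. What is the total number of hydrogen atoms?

Walk through each heavy atom and fill implicit hydrogens from standard valence (C 4, N 3, O 2, S 2, halogen 1):
  atom 1: O, bond orders sum to 2 (valence 2) → 0 H
  atom 2: C, bond orders sum to 4 (valence 4) → 0 H
  atom 3: O, bond orders sum to 2 (valence 2) → 0 H
  atom 4: C, bond orders sum to 1 (valence 4) → 3 H
  atom 5: C, bond orders sum to 3 (valence 4) → 1 H
  atom 6: C, bond orders sum to 2 (valence 4) → 2 H
  atom 7: C, bond orders sum to 2 (valence 4) → 2 H
  atom 8: C, bond orders sum to 1 (valence 4) → 3 H
  atom 9: C, bond orders sum to 3 (valence 4) → 1 H
  atom 10: N, bond orders sum to 1 (valence 3) → 2 H
  atom 11: C, bond orders sum to 3 (valence 4) → 1 H
  atom 12: O, bond orders sum to 2 (valence 2) → 0 H
  atom 13: C, bond orders sum to 1 (valence 4) → 3 H
  atom 14: C, bond orders sum to 3 (valence 4) → 1 H
  atom 15: N, bond orders sum to 1 (valence 3) → 2 H
  atom 16: C, bond orders sum to 3 (valence 4) → 1 H
  atom 17: C, bond orders sum to 4 (valence 4) → 0 H
  atom 18: O, bond orders sum to 2 (valence 2) → 0 H
  atom 19: O, bond orders sum to 1 (valence 2) → 1 H
  atom 20: C, bond orders sum to 3 (valence 4) → 1 H
  atom 21: C, bond orders sum to 1 (valence 4) → 3 H
  atom 22: C, bond orders sum to 4 (valence 4) → 0 H
  atom 23: N, bond orders sum to 1 (valence 3) → 2 H
  atom 24: O, bond orders sum to 2 (valence 2) → 0 H
Total hydrogens: 29.

29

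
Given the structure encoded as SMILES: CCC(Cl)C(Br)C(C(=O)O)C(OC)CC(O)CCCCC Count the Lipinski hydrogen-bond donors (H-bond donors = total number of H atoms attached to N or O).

Donors: find every N or O and count the H atoms it carries.
  atom 9 (O): bond orders sum to 2 → 0 H
  atom 10 (O): bond orders sum to 1 → 1 H
  atom 12 (O): bond orders sum to 2 → 0 H
  atom 16 (O): bond orders sum to 1 → 1 H
Lipinski HBD = 2.

2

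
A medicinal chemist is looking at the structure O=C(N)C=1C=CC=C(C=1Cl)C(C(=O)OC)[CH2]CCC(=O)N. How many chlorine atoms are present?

1

Scan the SMILES for Cl atoms (remember two-letter symbols like Cl and Br are single atoms).
Chlorine count: 1.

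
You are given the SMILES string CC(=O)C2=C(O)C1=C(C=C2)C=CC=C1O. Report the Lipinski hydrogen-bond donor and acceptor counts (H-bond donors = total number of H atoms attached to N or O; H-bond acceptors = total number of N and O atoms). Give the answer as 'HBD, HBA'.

2, 3

Donors: find every N or O and count the H atoms it carries.
  atom 3 (O): bond orders sum to 2 → 0 H
  atom 6 (O): bond orders sum to 1 → 1 H
  atom 15 (O): bond orders sum to 1 → 1 H
Lipinski HBD = 2.
Acceptors: N atoms = 0, O atoms = 3 → HBA = 3.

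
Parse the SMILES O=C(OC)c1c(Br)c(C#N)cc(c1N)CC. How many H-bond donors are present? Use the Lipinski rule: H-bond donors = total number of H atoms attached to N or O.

2

Donors: find every N or O and count the H atoms it carries.
  atom 1 (O): bond orders sum to 2 → 0 H
  atom 3 (O): bond orders sum to 2 → 0 H
  atom 10 (N): bond orders sum to 3 → 0 H
  atom 14 (N): bond orders sum to 1 → 2 H
Lipinski HBD = 2.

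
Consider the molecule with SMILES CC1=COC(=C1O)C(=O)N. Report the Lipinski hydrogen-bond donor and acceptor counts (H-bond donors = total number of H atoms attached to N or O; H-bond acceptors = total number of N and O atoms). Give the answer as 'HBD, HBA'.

3, 4

Donors: find every N or O and count the H atoms it carries.
  atom 4 (O): bond orders sum to 2 → 0 H
  atom 7 (O): bond orders sum to 1 → 1 H
  atom 9 (O): bond orders sum to 2 → 0 H
  atom 10 (N): bond orders sum to 1 → 2 H
Lipinski HBD = 3.
Acceptors: N atoms = 1, O atoms = 3 → HBA = 4.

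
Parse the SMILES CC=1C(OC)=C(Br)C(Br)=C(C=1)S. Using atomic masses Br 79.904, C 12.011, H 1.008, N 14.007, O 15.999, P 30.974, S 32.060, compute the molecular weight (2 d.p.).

First, the molecular formula is C8H8Br2OS (counting implicit H from valence).
  Br: 2 × 79.904 = 159.808
  C: 8 × 12.011 = 96.088
  H: 8 × 1.008 = 8.064
  O: 1 × 15.999 = 15.999
  S: 1 × 32.060 = 32.060
Sum: 2×79.904 + 8×12.011 + 8×1.008 + 1×15.999 + 1×32.060 = 312.019 → 312.02 g/mol.

312.02 g/mol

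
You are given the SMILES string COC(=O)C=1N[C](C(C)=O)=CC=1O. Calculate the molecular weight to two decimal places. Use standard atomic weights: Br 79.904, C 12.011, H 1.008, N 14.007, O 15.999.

183.16 g/mol

First, the molecular formula is C8H9NO4 (counting implicit H from valence).
  C: 8 × 12.011 = 96.088
  H: 9 × 1.008 = 9.072
  N: 1 × 14.007 = 14.007
  O: 4 × 15.999 = 63.996
Sum: 8×12.011 + 9×1.008 + 1×14.007 + 4×15.999 = 183.163 → 183.16 g/mol.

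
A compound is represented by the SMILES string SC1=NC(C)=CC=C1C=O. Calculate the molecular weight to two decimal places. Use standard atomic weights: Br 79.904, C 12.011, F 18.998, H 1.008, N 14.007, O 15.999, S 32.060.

First, the molecular formula is C7H7NOS (counting implicit H from valence).
  C: 7 × 12.011 = 84.077
  H: 7 × 1.008 = 7.056
  N: 1 × 14.007 = 14.007
  O: 1 × 15.999 = 15.999
  S: 1 × 32.060 = 32.060
Sum: 7×12.011 + 7×1.008 + 1×14.007 + 1×15.999 + 1×32.060 = 153.199 → 153.20 g/mol.

153.20 g/mol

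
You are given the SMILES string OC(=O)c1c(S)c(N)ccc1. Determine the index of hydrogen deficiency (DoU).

Molecular formula: C7H7NO2S.
DoU = (2C + 2 + N − H − X) / 2, where X is the halogen count and O/S are ignored.
    = (2·7 + 2 + 1 − 7 − 0) / 2 = 10 / 2 = 5.

5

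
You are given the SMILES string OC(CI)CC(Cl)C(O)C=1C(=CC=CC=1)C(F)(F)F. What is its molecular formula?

Walk through each heavy atom and fill implicit hydrogens from standard valence (C 4, N 3, O 2, S 2, halogen 1):
  atom 1: O, bond orders sum to 1 (valence 2) → 1 H
  atom 2: C, bond orders sum to 3 (valence 4) → 1 H
  atom 3: C, bond orders sum to 2 (valence 4) → 2 H
  atom 4: I (halogen, monovalent) → 0 H
  atom 5: C, bond orders sum to 2 (valence 4) → 2 H
  atom 6: C, bond orders sum to 3 (valence 4) → 1 H
  atom 7: Cl (halogen, monovalent) → 0 H
  atom 8: C, bond orders sum to 3 (valence 4) → 1 H
  atom 9: O, bond orders sum to 1 (valence 2) → 1 H
  atom 10: C, bond orders sum to 4 (valence 4) → 0 H
  atom 11: C, bond orders sum to 4 (valence 4) → 0 H
  atom 12: C, bond orders sum to 3 (valence 4) → 1 H
  atom 13: C, bond orders sum to 3 (valence 4) → 1 H
  atom 14: C, bond orders sum to 3 (valence 4) → 1 H
  atom 15: C, bond orders sum to 3 (valence 4) → 1 H
  atom 16: C, bond orders sum to 4 (valence 4) → 0 H
  atom 17: F (halogen, monovalent) → 0 H
  atom 18: F (halogen, monovalent) → 0 H
  atom 19: F (halogen, monovalent) → 0 H
Totals → C:12, H:13, Cl:1, F:3, I:1, O:2.
In Hill order: C12H13ClF3IO2.

C12H13ClF3IO2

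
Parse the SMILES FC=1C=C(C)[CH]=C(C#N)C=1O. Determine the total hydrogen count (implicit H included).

Walk through each heavy atom and fill implicit hydrogens from standard valence (C 4, N 3, O 2, S 2, halogen 1):
  atom 1: F (halogen, monovalent) → 0 H
  atom 2: C, bond orders sum to 4 (valence 4) → 0 H
  atom 3: C, bond orders sum to 3 (valence 4) → 1 H
  atom 4: C, bond orders sum to 4 (valence 4) → 0 H
  atom 5: C, bond orders sum to 1 (valence 4) → 3 H
  atom 6: C with explicit H count 1
  atom 7: C, bond orders sum to 4 (valence 4) → 0 H
  atom 8: C, bond orders sum to 4 (valence 4) → 0 H
  atom 9: N, bond orders sum to 3 (valence 3) → 0 H
  atom 10: C, bond orders sum to 4 (valence 4) → 0 H
  atom 11: O, bond orders sum to 1 (valence 2) → 1 H
Total hydrogens: 6.

6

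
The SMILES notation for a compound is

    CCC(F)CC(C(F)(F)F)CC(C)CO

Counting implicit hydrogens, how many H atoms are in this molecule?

18

Walk through each heavy atom and fill implicit hydrogens from standard valence (C 4, N 3, O 2, S 2, halogen 1):
  atom 1: C, bond orders sum to 1 (valence 4) → 3 H
  atom 2: C, bond orders sum to 2 (valence 4) → 2 H
  atom 3: C, bond orders sum to 3 (valence 4) → 1 H
  atom 4: F (halogen, monovalent) → 0 H
  atom 5: C, bond orders sum to 2 (valence 4) → 2 H
  atom 6: C, bond orders sum to 3 (valence 4) → 1 H
  atom 7: C, bond orders sum to 4 (valence 4) → 0 H
  atom 8: F (halogen, monovalent) → 0 H
  atom 9: F (halogen, monovalent) → 0 H
  atom 10: F (halogen, monovalent) → 0 H
  atom 11: C, bond orders sum to 2 (valence 4) → 2 H
  atom 12: C, bond orders sum to 3 (valence 4) → 1 H
  atom 13: C, bond orders sum to 1 (valence 4) → 3 H
  atom 14: C, bond orders sum to 2 (valence 4) → 2 H
  atom 15: O, bond orders sum to 1 (valence 2) → 1 H
Total hydrogens: 18.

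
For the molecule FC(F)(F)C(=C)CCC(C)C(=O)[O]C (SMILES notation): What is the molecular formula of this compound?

Walk through each heavy atom and fill implicit hydrogens from standard valence (C 4, N 3, O 2, S 2, halogen 1):
  atom 1: F (halogen, monovalent) → 0 H
  atom 2: C, bond orders sum to 4 (valence 4) → 0 H
  atom 3: F (halogen, monovalent) → 0 H
  atom 4: F (halogen, monovalent) → 0 H
  atom 5: C, bond orders sum to 4 (valence 4) → 0 H
  atom 6: C, bond orders sum to 2 (valence 4) → 2 H
  atom 7: C, bond orders sum to 2 (valence 4) → 2 H
  atom 8: C, bond orders sum to 2 (valence 4) → 2 H
  atom 9: C, bond orders sum to 3 (valence 4) → 1 H
  atom 10: C, bond orders sum to 1 (valence 4) → 3 H
  atom 11: C, bond orders sum to 4 (valence 4) → 0 H
  atom 12: O, bond orders sum to 2 (valence 2) → 0 H
  atom 13: O with explicit H count 0
  atom 14: C, bond orders sum to 1 (valence 4) → 3 H
Totals → C:9, H:13, F:3, O:2.
In Hill order: C9H13F3O2.

C9H13F3O2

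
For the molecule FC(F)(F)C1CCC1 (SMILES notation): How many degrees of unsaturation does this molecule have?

Degree of unsaturation = (number of rings) + (number of π bonds).
Ring closures in the SMILES: 1.
π bonds: none → 0 DoU from unsaturation.
Total DoU = 1 + 0 = 1.

1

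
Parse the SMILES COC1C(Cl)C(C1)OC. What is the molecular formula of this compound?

Walk through each heavy atom and fill implicit hydrogens from standard valence (C 4, N 3, O 2, S 2, halogen 1):
  atom 1: C, bond orders sum to 1 (valence 4) → 3 H
  atom 2: O, bond orders sum to 2 (valence 2) → 0 H
  atom 3: C, bond orders sum to 3 (valence 4) → 1 H
  atom 4: C, bond orders sum to 3 (valence 4) → 1 H
  atom 5: Cl (halogen, monovalent) → 0 H
  atom 6: C, bond orders sum to 3 (valence 4) → 1 H
  atom 7: C, bond orders sum to 2 (valence 4) → 2 H
  atom 8: O, bond orders sum to 2 (valence 2) → 0 H
  atom 9: C, bond orders sum to 1 (valence 4) → 3 H
Totals → C:6, H:11, Cl:1, O:2.
In Hill order: C6H11ClO2.

C6H11ClO2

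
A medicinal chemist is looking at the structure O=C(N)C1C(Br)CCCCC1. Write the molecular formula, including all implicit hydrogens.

Walk through each heavy atom and fill implicit hydrogens from standard valence (C 4, N 3, O 2, S 2, halogen 1):
  atom 1: O, bond orders sum to 2 (valence 2) → 0 H
  atom 2: C, bond orders sum to 4 (valence 4) → 0 H
  atom 3: N, bond orders sum to 1 (valence 3) → 2 H
  atom 4: C, bond orders sum to 3 (valence 4) → 1 H
  atom 5: C, bond orders sum to 3 (valence 4) → 1 H
  atom 6: Br (halogen, monovalent) → 0 H
  atom 7: C, bond orders sum to 2 (valence 4) → 2 H
  atom 8: C, bond orders sum to 2 (valence 4) → 2 H
  atom 9: C, bond orders sum to 2 (valence 4) → 2 H
  atom 10: C, bond orders sum to 2 (valence 4) → 2 H
  atom 11: C, bond orders sum to 2 (valence 4) → 2 H
Totals → C:8, H:14, Br:1, N:1, O:1.

C8H14BrNO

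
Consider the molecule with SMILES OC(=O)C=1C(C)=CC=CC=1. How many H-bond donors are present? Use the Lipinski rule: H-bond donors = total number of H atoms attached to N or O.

Donors: find every N or O and count the H atoms it carries.
  atom 1 (O): bond orders sum to 1 → 1 H
  atom 3 (O): bond orders sum to 2 → 0 H
Lipinski HBD = 1.

1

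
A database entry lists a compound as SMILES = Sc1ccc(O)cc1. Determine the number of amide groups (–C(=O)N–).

0

Scan the SMILES for the amide motif — none present.
Groups that are present: 1 hydroxyl, 1 thiol.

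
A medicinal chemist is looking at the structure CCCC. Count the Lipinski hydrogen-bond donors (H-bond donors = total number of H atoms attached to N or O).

Donors: find every N or O and count the H atoms it carries.
  (no N or O atoms present)
Lipinski HBD = 0.

0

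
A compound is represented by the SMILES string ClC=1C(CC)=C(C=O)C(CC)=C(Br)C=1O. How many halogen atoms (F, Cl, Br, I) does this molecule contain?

2

Halogen atoms appear at heavy-atom positions 1, 13 (1×Br, 1×Cl).
Other groups present: 1 aldehyde, 1 hydroxyl.
Halogen count: 2.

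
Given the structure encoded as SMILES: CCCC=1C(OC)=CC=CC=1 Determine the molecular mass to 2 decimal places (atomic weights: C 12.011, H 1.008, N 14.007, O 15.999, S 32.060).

150.22 g/mol

First, the molecular formula is C10H14O (counting implicit H from valence).
  C: 10 × 12.011 = 120.110
  H: 14 × 1.008 = 14.112
  O: 1 × 15.999 = 15.999
Sum: 10×12.011 + 14×1.008 + 1×15.999 = 150.221 → 150.22 g/mol.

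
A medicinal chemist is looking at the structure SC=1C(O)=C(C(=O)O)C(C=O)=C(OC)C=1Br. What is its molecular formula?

Walk through each heavy atom and fill implicit hydrogens from standard valence (C 4, N 3, O 2, S 2, halogen 1):
  atom 1: S, bond orders sum to 1 (valence 2) → 1 H
  atom 2: C, bond orders sum to 4 (valence 4) → 0 H
  atom 3: C, bond orders sum to 4 (valence 4) → 0 H
  atom 4: O, bond orders sum to 1 (valence 2) → 1 H
  atom 5: C, bond orders sum to 4 (valence 4) → 0 H
  atom 6: C, bond orders sum to 4 (valence 4) → 0 H
  atom 7: O, bond orders sum to 2 (valence 2) → 0 H
  atom 8: O, bond orders sum to 1 (valence 2) → 1 H
  atom 9: C, bond orders sum to 4 (valence 4) → 0 H
  atom 10: C, bond orders sum to 3 (valence 4) → 1 H
  atom 11: O, bond orders sum to 2 (valence 2) → 0 H
  atom 12: C, bond orders sum to 4 (valence 4) → 0 H
  atom 13: O, bond orders sum to 2 (valence 2) → 0 H
  atom 14: C, bond orders sum to 1 (valence 4) → 3 H
  atom 15: C, bond orders sum to 4 (valence 4) → 0 H
  atom 16: Br (halogen, monovalent) → 0 H
Totals → C:9, H:7, Br:1, O:5, S:1.
In Hill order: C9H7BrO5S.

C9H7BrO5S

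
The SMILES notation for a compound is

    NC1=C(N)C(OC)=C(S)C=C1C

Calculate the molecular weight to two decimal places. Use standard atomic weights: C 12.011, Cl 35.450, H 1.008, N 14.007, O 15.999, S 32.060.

184.26 g/mol

First, the molecular formula is C8H12N2OS (counting implicit H from valence).
  C: 8 × 12.011 = 96.088
  H: 12 × 1.008 = 12.096
  N: 2 × 14.007 = 28.014
  O: 1 × 15.999 = 15.999
  S: 1 × 32.060 = 32.060
Sum: 8×12.011 + 12×1.008 + 2×14.007 + 1×15.999 + 1×32.060 = 184.257 → 184.26 g/mol.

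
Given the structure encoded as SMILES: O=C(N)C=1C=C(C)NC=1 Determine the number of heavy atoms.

9

Every atom symbol written in the SMILES (organic subset) is one heavy atom; implicit H are not written.
Heavy atoms by element → C:6, N:2, O:1.
Total: 9.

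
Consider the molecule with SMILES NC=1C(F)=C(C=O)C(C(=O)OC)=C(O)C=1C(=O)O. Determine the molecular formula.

Walk through each heavy atom and fill implicit hydrogens from standard valence (C 4, N 3, O 2, S 2, halogen 1):
  atom 1: N, bond orders sum to 1 (valence 3) → 2 H
  atom 2: C, bond orders sum to 4 (valence 4) → 0 H
  atom 3: C, bond orders sum to 4 (valence 4) → 0 H
  atom 4: F (halogen, monovalent) → 0 H
  atom 5: C, bond orders sum to 4 (valence 4) → 0 H
  atom 6: C, bond orders sum to 3 (valence 4) → 1 H
  atom 7: O, bond orders sum to 2 (valence 2) → 0 H
  atom 8: C, bond orders sum to 4 (valence 4) → 0 H
  atom 9: C, bond orders sum to 4 (valence 4) → 0 H
  atom 10: O, bond orders sum to 2 (valence 2) → 0 H
  atom 11: O, bond orders sum to 2 (valence 2) → 0 H
  atom 12: C, bond orders sum to 1 (valence 4) → 3 H
  atom 13: C, bond orders sum to 4 (valence 4) → 0 H
  atom 14: O, bond orders sum to 1 (valence 2) → 1 H
  atom 15: C, bond orders sum to 4 (valence 4) → 0 H
  atom 16: C, bond orders sum to 4 (valence 4) → 0 H
  atom 17: O, bond orders sum to 2 (valence 2) → 0 H
  atom 18: O, bond orders sum to 1 (valence 2) → 1 H
Totals → C:10, H:8, F:1, N:1, O:6.

C10H8FNO6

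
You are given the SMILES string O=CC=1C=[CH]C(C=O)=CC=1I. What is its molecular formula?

C8H5IO2

Walk through each heavy atom and fill implicit hydrogens from standard valence (C 4, N 3, O 2, S 2, halogen 1):
  atom 1: O, bond orders sum to 2 (valence 2) → 0 H
  atom 2: C, bond orders sum to 3 (valence 4) → 1 H
  atom 3: C, bond orders sum to 4 (valence 4) → 0 H
  atom 4: C, bond orders sum to 3 (valence 4) → 1 H
  atom 5: C with explicit H count 1
  atom 6: C, bond orders sum to 4 (valence 4) → 0 H
  atom 7: C, bond orders sum to 3 (valence 4) → 1 H
  atom 8: O, bond orders sum to 2 (valence 2) → 0 H
  atom 9: C, bond orders sum to 3 (valence 4) → 1 H
  atom 10: C, bond orders sum to 4 (valence 4) → 0 H
  atom 11: I (halogen, monovalent) → 0 H
Totals → C:8, H:5, I:1, O:2.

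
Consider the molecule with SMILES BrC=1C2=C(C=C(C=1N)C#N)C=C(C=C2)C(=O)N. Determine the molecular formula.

Walk through each heavy atom and fill implicit hydrogens from standard valence (C 4, N 3, O 2, S 2, halogen 1):
  atom 1: Br (halogen, monovalent) → 0 H
  atom 2: C, bond orders sum to 4 (valence 4) → 0 H
  atom 3: C, bond orders sum to 4 (valence 4) → 0 H
  atom 4: C, bond orders sum to 4 (valence 4) → 0 H
  atom 5: C, bond orders sum to 3 (valence 4) → 1 H
  atom 6: C, bond orders sum to 4 (valence 4) → 0 H
  atom 7: C, bond orders sum to 4 (valence 4) → 0 H
  atom 8: N, bond orders sum to 1 (valence 3) → 2 H
  atom 9: C, bond orders sum to 4 (valence 4) → 0 H
  atom 10: N, bond orders sum to 3 (valence 3) → 0 H
  atom 11: C, bond orders sum to 3 (valence 4) → 1 H
  atom 12: C, bond orders sum to 4 (valence 4) → 0 H
  atom 13: C, bond orders sum to 3 (valence 4) → 1 H
  atom 14: C, bond orders sum to 3 (valence 4) → 1 H
  atom 15: C, bond orders sum to 4 (valence 4) → 0 H
  atom 16: O, bond orders sum to 2 (valence 2) → 0 H
  atom 17: N, bond orders sum to 1 (valence 3) → 2 H
Totals → C:12, H:8, Br:1, N:3, O:1.

C12H8BrN3O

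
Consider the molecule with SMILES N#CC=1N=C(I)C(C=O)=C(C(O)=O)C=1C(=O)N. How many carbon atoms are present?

9

Count every carbon token in the SMILES (each C, including those in ring-closure positions and inside branches).
Carbon count: 9.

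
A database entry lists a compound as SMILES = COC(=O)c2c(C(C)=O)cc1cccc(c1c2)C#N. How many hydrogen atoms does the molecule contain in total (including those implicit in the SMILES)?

11

Walk through each heavy atom and fill implicit hydrogens from standard valence (C 4, N 3, O 2, S 2, halogen 1); for lowercase aromatic atoms, an aromatic c carries 1 H when it has two neighbours and 0 H with three, and aromatic n carries 0 H:
  atom 1: C, bond orders sum to 1 (valence 4) → 3 H
  atom 2: O, bond orders sum to 2 (valence 2) → 0 H
  atom 3: C, bond orders sum to 4 (valence 4) → 0 H
  atom 4: O, bond orders sum to 2 (valence 2) → 0 H
  atom 5: aromatic c, 3 neighbours → 0 H
  atom 6: aromatic c, 3 neighbours → 0 H
  atom 7: C, bond orders sum to 4 (valence 4) → 0 H
  atom 8: C, bond orders sum to 1 (valence 4) → 3 H
  atom 9: O, bond orders sum to 2 (valence 2) → 0 H
  atom 10: aromatic c, 2 neighbours → 1 H
  atom 11: aromatic c, 3 neighbours → 0 H
  atom 12: aromatic c, 2 neighbours → 1 H
  atom 13: aromatic c, 2 neighbours → 1 H
  atom 14: aromatic c, 2 neighbours → 1 H
  atom 15: aromatic c, 3 neighbours → 0 H
  atom 16: aromatic c, 3 neighbours → 0 H
  atom 17: aromatic c, 2 neighbours → 1 H
  atom 18: C, bond orders sum to 4 (valence 4) → 0 H
  atom 19: N, bond orders sum to 3 (valence 3) → 0 H
Total hydrogens: 11.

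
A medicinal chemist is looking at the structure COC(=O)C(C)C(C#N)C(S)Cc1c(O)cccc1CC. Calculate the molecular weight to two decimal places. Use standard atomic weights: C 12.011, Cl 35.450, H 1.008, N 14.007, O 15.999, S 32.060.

307.41 g/mol

First, the molecular formula is C16H21NO3S (counting implicit H from valence).
  C: 16 × 12.011 = 192.176
  H: 21 × 1.008 = 21.168
  N: 1 × 14.007 = 14.007
  O: 3 × 15.999 = 47.997
  S: 1 × 32.060 = 32.060
Sum: 16×12.011 + 21×1.008 + 1×14.007 + 3×15.999 + 1×32.060 = 307.408 → 307.41 g/mol.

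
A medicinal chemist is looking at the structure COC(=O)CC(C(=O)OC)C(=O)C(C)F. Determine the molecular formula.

Walk through each heavy atom and fill implicit hydrogens from standard valence (C 4, N 3, O 2, S 2, halogen 1):
  atom 1: C, bond orders sum to 1 (valence 4) → 3 H
  atom 2: O, bond orders sum to 2 (valence 2) → 0 H
  atom 3: C, bond orders sum to 4 (valence 4) → 0 H
  atom 4: O, bond orders sum to 2 (valence 2) → 0 H
  atom 5: C, bond orders sum to 2 (valence 4) → 2 H
  atom 6: C, bond orders sum to 3 (valence 4) → 1 H
  atom 7: C, bond orders sum to 4 (valence 4) → 0 H
  atom 8: O, bond orders sum to 2 (valence 2) → 0 H
  atom 9: O, bond orders sum to 2 (valence 2) → 0 H
  atom 10: C, bond orders sum to 1 (valence 4) → 3 H
  atom 11: C, bond orders sum to 4 (valence 4) → 0 H
  atom 12: O, bond orders sum to 2 (valence 2) → 0 H
  atom 13: C, bond orders sum to 3 (valence 4) → 1 H
  atom 14: C, bond orders sum to 1 (valence 4) → 3 H
  atom 15: F (halogen, monovalent) → 0 H
Totals → C:9, H:13, F:1, O:5.
In Hill order: C9H13FO5.

C9H13FO5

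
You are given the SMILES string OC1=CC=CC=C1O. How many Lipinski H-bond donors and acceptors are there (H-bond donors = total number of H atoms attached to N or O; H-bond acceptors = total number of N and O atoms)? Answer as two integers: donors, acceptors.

2, 2

Donors: find every N or O and count the H atoms it carries.
  atom 1 (O): bond orders sum to 1 → 1 H
  atom 8 (O): bond orders sum to 1 → 1 H
Lipinski HBD = 2.
Acceptors: N atoms = 0, O atoms = 2 → HBA = 2.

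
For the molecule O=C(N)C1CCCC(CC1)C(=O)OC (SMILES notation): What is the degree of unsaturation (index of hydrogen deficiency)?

Degree of unsaturation = (number of rings) + (number of π bonds).
Ring closures in the SMILES: 1.
π bonds: 2 double bonds (each 1 DoU) → 2 DoU from unsaturation.
Total DoU = 1 + 2 = 3.

3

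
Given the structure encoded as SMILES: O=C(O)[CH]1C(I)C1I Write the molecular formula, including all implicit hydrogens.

Walk through each heavy atom and fill implicit hydrogens from standard valence (C 4, N 3, O 2, S 2, halogen 1):
  atom 1: O, bond orders sum to 2 (valence 2) → 0 H
  atom 2: C, bond orders sum to 4 (valence 4) → 0 H
  atom 3: O, bond orders sum to 1 (valence 2) → 1 H
  atom 4: C with explicit H count 1
  atom 5: C, bond orders sum to 3 (valence 4) → 1 H
  atom 6: I (halogen, monovalent) → 0 H
  atom 7: C, bond orders sum to 3 (valence 4) → 1 H
  atom 8: I (halogen, monovalent) → 0 H
Totals → C:4, H:4, I:2, O:2.

C4H4I2O2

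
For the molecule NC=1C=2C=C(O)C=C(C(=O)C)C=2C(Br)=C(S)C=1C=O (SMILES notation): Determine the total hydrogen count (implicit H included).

10

Walk through each heavy atom and fill implicit hydrogens from standard valence (C 4, N 3, O 2, S 2, halogen 1):
  atom 1: N, bond orders sum to 1 (valence 3) → 2 H
  atom 2: C, bond orders sum to 4 (valence 4) → 0 H
  atom 3: C, bond orders sum to 4 (valence 4) → 0 H
  atom 4: C, bond orders sum to 3 (valence 4) → 1 H
  atom 5: C, bond orders sum to 4 (valence 4) → 0 H
  atom 6: O, bond orders sum to 1 (valence 2) → 1 H
  atom 7: C, bond orders sum to 3 (valence 4) → 1 H
  atom 8: C, bond orders sum to 4 (valence 4) → 0 H
  atom 9: C, bond orders sum to 4 (valence 4) → 0 H
  atom 10: O, bond orders sum to 2 (valence 2) → 0 H
  atom 11: C, bond orders sum to 1 (valence 4) → 3 H
  atom 12: C, bond orders sum to 4 (valence 4) → 0 H
  atom 13: C, bond orders sum to 4 (valence 4) → 0 H
  atom 14: Br (halogen, monovalent) → 0 H
  atom 15: C, bond orders sum to 4 (valence 4) → 0 H
  atom 16: S, bond orders sum to 1 (valence 2) → 1 H
  atom 17: C, bond orders sum to 4 (valence 4) → 0 H
  atom 18: C, bond orders sum to 3 (valence 4) → 1 H
  atom 19: O, bond orders sum to 2 (valence 2) → 0 H
Total hydrogens: 10.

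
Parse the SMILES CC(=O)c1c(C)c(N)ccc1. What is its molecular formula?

C9H11NO

Walk through each heavy atom and fill implicit hydrogens from standard valence (C 4, N 3, O 2, S 2, halogen 1); for lowercase aromatic atoms, an aromatic c carries 1 H when it has two neighbours and 0 H with three, and aromatic n carries 0 H:
  atom 1: C, bond orders sum to 1 (valence 4) → 3 H
  atom 2: C, bond orders sum to 4 (valence 4) → 0 H
  atom 3: O, bond orders sum to 2 (valence 2) → 0 H
  atom 4: aromatic c, 3 neighbours → 0 H
  atom 5: aromatic c, 3 neighbours → 0 H
  atom 6: C, bond orders sum to 1 (valence 4) → 3 H
  atom 7: aromatic c, 3 neighbours → 0 H
  atom 8: N, bond orders sum to 1 (valence 3) → 2 H
  atom 9: aromatic c, 2 neighbours → 1 H
  atom 10: aromatic c, 2 neighbours → 1 H
  atom 11: aromatic c, 2 neighbours → 1 H
Totals → C:9, H:11, N:1, O:1.
In Hill order: C9H11NO.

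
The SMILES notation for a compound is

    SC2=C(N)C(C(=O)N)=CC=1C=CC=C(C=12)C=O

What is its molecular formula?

C12H10N2O2S

Walk through each heavy atom and fill implicit hydrogens from standard valence (C 4, N 3, O 2, S 2, halogen 1):
  atom 1: S, bond orders sum to 1 (valence 2) → 1 H
  atom 2: C, bond orders sum to 4 (valence 4) → 0 H
  atom 3: C, bond orders sum to 4 (valence 4) → 0 H
  atom 4: N, bond orders sum to 1 (valence 3) → 2 H
  atom 5: C, bond orders sum to 4 (valence 4) → 0 H
  atom 6: C, bond orders sum to 4 (valence 4) → 0 H
  atom 7: O, bond orders sum to 2 (valence 2) → 0 H
  atom 8: N, bond orders sum to 1 (valence 3) → 2 H
  atom 9: C, bond orders sum to 3 (valence 4) → 1 H
  atom 10: C, bond orders sum to 4 (valence 4) → 0 H
  atom 11: C, bond orders sum to 3 (valence 4) → 1 H
  atom 12: C, bond orders sum to 3 (valence 4) → 1 H
  atom 13: C, bond orders sum to 3 (valence 4) → 1 H
  atom 14: C, bond orders sum to 4 (valence 4) → 0 H
  atom 15: C, bond orders sum to 4 (valence 4) → 0 H
  atom 16: C, bond orders sum to 3 (valence 4) → 1 H
  atom 17: O, bond orders sum to 2 (valence 2) → 0 H
Totals → C:12, H:10, N:2, O:2, S:1.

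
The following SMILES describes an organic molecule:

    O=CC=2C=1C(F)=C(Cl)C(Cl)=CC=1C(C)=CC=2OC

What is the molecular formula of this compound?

C13H9Cl2FO2

Walk through each heavy atom and fill implicit hydrogens from standard valence (C 4, N 3, O 2, S 2, halogen 1):
  atom 1: O, bond orders sum to 2 (valence 2) → 0 H
  atom 2: C, bond orders sum to 3 (valence 4) → 1 H
  atom 3: C, bond orders sum to 4 (valence 4) → 0 H
  atom 4: C, bond orders sum to 4 (valence 4) → 0 H
  atom 5: C, bond orders sum to 4 (valence 4) → 0 H
  atom 6: F (halogen, monovalent) → 0 H
  atom 7: C, bond orders sum to 4 (valence 4) → 0 H
  atom 8: Cl (halogen, monovalent) → 0 H
  atom 9: C, bond orders sum to 4 (valence 4) → 0 H
  atom 10: Cl (halogen, monovalent) → 0 H
  atom 11: C, bond orders sum to 3 (valence 4) → 1 H
  atom 12: C, bond orders sum to 4 (valence 4) → 0 H
  atom 13: C, bond orders sum to 4 (valence 4) → 0 H
  atom 14: C, bond orders sum to 1 (valence 4) → 3 H
  atom 15: C, bond orders sum to 3 (valence 4) → 1 H
  atom 16: C, bond orders sum to 4 (valence 4) → 0 H
  atom 17: O, bond orders sum to 2 (valence 2) → 0 H
  atom 18: C, bond orders sum to 1 (valence 4) → 3 H
Totals → C:13, H:9, Cl:2, F:1, O:2.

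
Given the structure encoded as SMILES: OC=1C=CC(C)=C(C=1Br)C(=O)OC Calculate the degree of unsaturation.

5

Degree of unsaturation = (number of rings) + (number of π bonds).
Ring closures in the SMILES: 1.
π bonds: 4 double bonds (each 1 DoU) → 4 DoU from unsaturation.
Total DoU = 1 + 4 = 5.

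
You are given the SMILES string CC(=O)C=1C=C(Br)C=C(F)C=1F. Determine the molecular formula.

Walk through each heavy atom and fill implicit hydrogens from standard valence (C 4, N 3, O 2, S 2, halogen 1):
  atom 1: C, bond orders sum to 1 (valence 4) → 3 H
  atom 2: C, bond orders sum to 4 (valence 4) → 0 H
  atom 3: O, bond orders sum to 2 (valence 2) → 0 H
  atom 4: C, bond orders sum to 4 (valence 4) → 0 H
  atom 5: C, bond orders sum to 3 (valence 4) → 1 H
  atom 6: C, bond orders sum to 4 (valence 4) → 0 H
  atom 7: Br (halogen, monovalent) → 0 H
  atom 8: C, bond orders sum to 3 (valence 4) → 1 H
  atom 9: C, bond orders sum to 4 (valence 4) → 0 H
  atom 10: F (halogen, monovalent) → 0 H
  atom 11: C, bond orders sum to 4 (valence 4) → 0 H
  atom 12: F (halogen, monovalent) → 0 H
Totals → C:8, H:5, Br:1, F:2, O:1.
In Hill order: C8H5BrF2O.

C8H5BrF2O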